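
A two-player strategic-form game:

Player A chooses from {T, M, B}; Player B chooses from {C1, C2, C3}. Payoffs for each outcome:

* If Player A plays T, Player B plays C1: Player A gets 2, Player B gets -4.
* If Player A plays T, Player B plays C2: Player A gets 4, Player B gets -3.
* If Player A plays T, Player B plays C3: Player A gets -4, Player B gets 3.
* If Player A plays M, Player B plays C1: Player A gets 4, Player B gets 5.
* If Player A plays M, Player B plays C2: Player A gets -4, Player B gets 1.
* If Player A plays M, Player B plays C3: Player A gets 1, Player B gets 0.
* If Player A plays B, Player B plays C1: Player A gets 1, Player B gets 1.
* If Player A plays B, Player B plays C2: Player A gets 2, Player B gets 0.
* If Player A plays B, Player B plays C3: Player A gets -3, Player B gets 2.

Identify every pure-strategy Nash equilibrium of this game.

Player A against C1: payoffs 2, 4, 1 → best response M.
Player A against C2: payoffs 4, -4, 2 → best response T.
Player A against C3: payoffs -4, 1, -3 → best response M.
Player B against T: payoffs -4, -3, 3 → best response C3.
Player B against M: payoffs 5, 1, 0 → best response C1.
Player B against B: payoffs 1, 0, 2 → best response C3.
Mutual best responses: (M, C1).

The unique pure-strategy Nash equilibrium is (M, C1).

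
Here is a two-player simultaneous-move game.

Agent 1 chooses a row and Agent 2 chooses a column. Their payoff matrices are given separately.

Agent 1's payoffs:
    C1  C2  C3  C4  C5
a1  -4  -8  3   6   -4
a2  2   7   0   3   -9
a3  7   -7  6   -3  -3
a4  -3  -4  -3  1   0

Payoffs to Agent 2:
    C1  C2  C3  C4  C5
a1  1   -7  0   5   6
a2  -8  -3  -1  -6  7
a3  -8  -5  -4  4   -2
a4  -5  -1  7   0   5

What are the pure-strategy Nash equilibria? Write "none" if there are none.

There is no pure-strategy Nash equilibrium.

(a1, C1): Agent 1 can switch to a2 (-4 → 2). Not NE.
(a1, C2): Agent 1 can switch to a2 (-8 → 7). Not NE.
(a1, C3): Agent 1 can switch to a3 (3 → 6). Not NE.
(a1, C4): Agent 2 can switch to C5 (5 → 6). Not NE.
(a1, C5): Agent 1 can switch to a3 (-4 → -3). Not NE.
(a2, C1): Agent 1 can switch to a3 (2 → 7). Not NE.
(a2, C2): Agent 2 can switch to C3 (-3 → -1). Not NE.
(a2, C3): Agent 1 can switch to a1 (0 → 3). Not NE.
(a2, C4): Agent 1 can switch to a1 (3 → 6). Not NE.
(a2, C5): Agent 1 can switch to a1 (-9 → -4). Not NE.
(a3, C1): Agent 2 can switch to C2 (-8 → -5). Not NE.
(a3, C2): Agent 1 can switch to a2 (-7 → 7). Not NE.
(The remaining 8 profiles each have a profitable deviation by the same check.)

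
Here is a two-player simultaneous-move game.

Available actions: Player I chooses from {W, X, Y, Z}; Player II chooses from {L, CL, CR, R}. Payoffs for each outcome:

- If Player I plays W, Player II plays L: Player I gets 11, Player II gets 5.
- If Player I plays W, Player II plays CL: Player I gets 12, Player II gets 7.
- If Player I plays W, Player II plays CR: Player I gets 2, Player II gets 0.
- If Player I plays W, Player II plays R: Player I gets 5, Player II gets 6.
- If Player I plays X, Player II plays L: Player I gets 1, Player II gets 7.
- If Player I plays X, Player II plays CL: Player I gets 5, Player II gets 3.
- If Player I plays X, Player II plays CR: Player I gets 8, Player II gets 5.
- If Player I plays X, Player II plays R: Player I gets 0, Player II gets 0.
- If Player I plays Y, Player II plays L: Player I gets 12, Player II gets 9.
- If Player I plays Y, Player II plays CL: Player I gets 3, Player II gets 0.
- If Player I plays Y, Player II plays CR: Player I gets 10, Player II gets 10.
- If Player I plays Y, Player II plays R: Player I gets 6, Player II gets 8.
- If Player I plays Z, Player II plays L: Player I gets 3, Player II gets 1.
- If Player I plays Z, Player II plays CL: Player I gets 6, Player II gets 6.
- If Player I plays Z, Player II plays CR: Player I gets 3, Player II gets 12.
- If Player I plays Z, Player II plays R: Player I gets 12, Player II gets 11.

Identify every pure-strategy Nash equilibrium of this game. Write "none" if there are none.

Check each profile: it is a Nash equilibrium iff no player can strictly gain by switching unilaterally.
(W, L): Player I can switch to Y (11 → 12). Not NE.
(W, CL): Player I gets 12, best alternative 6; Player II gets 7, best alternative 6. No profitable deviation — NE.
(W, CR): Player I can switch to X (2 → 8). Not NE.
(W, R): Player I can switch to Y (5 → 6). Not NE.
(X, L): Player I can switch to W (1 → 11). Not NE.
(X, CL): Player I can switch to W (5 → 12). Not NE.
(X, CR): Player I can switch to Y (8 → 10). Not NE.
(X, R): Player I can switch to W (0 → 5). Not NE.
(Y, L): Player II can switch to CR (9 → 10). Not NE.
(Y, CL): Player I can switch to W (3 → 12). Not NE.
(Y, CR): Player I gets 10, best alternative 8; Player II gets 10, best alternative 9. No profitable deviation — NE.
(Y, R): Player I can switch to Z (6 → 12). Not NE.
(The remaining 4 profiles each have a profitable deviation by the same check.)

(W, CL), (Y, CR)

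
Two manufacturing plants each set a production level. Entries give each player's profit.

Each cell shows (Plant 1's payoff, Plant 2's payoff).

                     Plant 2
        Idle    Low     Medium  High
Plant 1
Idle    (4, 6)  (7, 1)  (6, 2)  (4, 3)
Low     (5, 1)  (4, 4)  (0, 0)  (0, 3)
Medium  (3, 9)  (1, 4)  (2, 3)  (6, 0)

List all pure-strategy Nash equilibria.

No pure-strategy Nash equilibrium.

Plant 1 against Idle: payoffs 4, 5, 3 → best response Low.
Plant 1 against Low: payoffs 7, 4, 1 → best response Idle.
Plant 1 against Medium: payoffs 6, 0, 2 → best response Idle.
Plant 1 against High: payoffs 4, 0, 6 → best response Medium.
Plant 2 against Idle: payoffs 6, 1, 2, 3 → best response Idle.
Plant 2 against Low: payoffs 1, 4, 0, 3 → best response Low.
Plant 2 against Medium: payoffs 9, 4, 3, 0 → best response Idle.
No profile is a mutual best response for all players.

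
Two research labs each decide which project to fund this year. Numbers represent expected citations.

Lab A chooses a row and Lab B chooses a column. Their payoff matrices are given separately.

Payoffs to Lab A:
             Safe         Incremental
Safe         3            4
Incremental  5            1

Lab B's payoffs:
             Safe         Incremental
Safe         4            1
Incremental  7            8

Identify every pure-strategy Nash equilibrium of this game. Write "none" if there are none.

none

Check each profile: it is a Nash equilibrium iff no player can strictly gain by switching unilaterally.
(Safe, Safe): Lab A can switch to Incremental (3 → 5). Not NE.
(Safe, Incremental): Lab B can switch to Safe (1 → 4). Not NE.
(Incremental, Safe): Lab B can switch to Incremental (7 → 8). Not NE.
(Incremental, Incremental): Lab A can switch to Safe (1 → 4). Not NE.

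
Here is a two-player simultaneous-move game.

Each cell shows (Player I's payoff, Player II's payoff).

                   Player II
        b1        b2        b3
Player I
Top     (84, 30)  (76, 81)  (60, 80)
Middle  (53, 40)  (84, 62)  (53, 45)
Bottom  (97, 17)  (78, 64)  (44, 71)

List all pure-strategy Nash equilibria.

(Middle, b2)

Player I against b1: payoffs 84, 53, 97 → best response Bottom.
Player I against b2: payoffs 76, 84, 78 → best response Middle.
Player I against b3: payoffs 60, 53, 44 → best response Top.
Player II against Top: payoffs 30, 81, 80 → best response b2.
Player II against Middle: payoffs 40, 62, 45 → best response b2.
Player II against Bottom: payoffs 17, 64, 71 → best response b3.
Mutual best responses: (Middle, b2).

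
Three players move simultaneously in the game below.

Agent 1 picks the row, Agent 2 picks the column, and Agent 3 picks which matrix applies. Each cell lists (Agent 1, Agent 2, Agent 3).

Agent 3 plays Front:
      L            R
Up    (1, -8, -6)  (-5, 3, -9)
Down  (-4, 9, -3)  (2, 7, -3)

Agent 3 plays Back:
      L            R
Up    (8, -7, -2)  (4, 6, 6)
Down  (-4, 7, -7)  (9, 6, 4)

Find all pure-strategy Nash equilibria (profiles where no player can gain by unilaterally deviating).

For each player, find the best response to each opponent profile; mutual best responses are the pure NE.
Agent 1 against (L, Front): payoffs 1, -4 → best response Up.
Agent 1 against (L, Back): payoffs 8, -4 → best response Up.
Agent 1 against (R, Front): payoffs -5, 2 → best response Down.
Agent 1 against (R, Back): payoffs 4, 9 → best response Down.
Agent 2 against (Up, Front): payoffs -8, 3 → best response R.
Agent 2 against (Up, Back): payoffs -7, 6 → best response R.
Agent 2 against (Down, Front): payoffs 9, 7 → best response L.
Agent 2 against (Down, Back): payoffs 7, 6 → best response L.
Agent 3 against (Up, L): payoffs -6, -2 → best response Back.
Agent 3 against (Up, R): payoffs -9, 6 → best response Back.
Agent 3 against (Down, L): payoffs -3, -7 → best response Front.
Agent 3 against (Down, R): payoffs -3, 4 → best response Back.
No profile is a mutual best response for all players.

none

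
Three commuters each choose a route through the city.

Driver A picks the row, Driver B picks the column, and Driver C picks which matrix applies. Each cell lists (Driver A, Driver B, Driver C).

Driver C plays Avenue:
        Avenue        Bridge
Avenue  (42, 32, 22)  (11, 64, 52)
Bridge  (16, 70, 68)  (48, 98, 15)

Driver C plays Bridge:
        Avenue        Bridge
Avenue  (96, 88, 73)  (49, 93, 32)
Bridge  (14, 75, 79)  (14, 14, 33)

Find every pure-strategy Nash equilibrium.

No pure-strategy Nash equilibrium.

Mark each player's best response to every combination of opponents' strategies; a profile where every player is best-responding is a pure Nash equilibrium.
Driver A against (Avenue, Avenue): payoffs 42, 16 → best response Avenue.
Driver A against (Avenue, Bridge): payoffs 96, 14 → best response Avenue.
Driver A against (Bridge, Avenue): payoffs 11, 48 → best response Bridge.
Driver A against (Bridge, Bridge): payoffs 49, 14 → best response Avenue.
Driver B against (Avenue, Avenue): payoffs 32, 64 → best response Bridge.
Driver B against (Avenue, Bridge): payoffs 88, 93 → best response Bridge.
Driver B against (Bridge, Avenue): payoffs 70, 98 → best response Bridge.
Driver B against (Bridge, Bridge): payoffs 75, 14 → best response Avenue.
Driver C against (Avenue, Avenue): payoffs 22, 73 → best response Bridge.
Driver C against (Avenue, Bridge): payoffs 52, 32 → best response Avenue.
Driver C against (Bridge, Avenue): payoffs 68, 79 → best response Bridge.
Driver C against (Bridge, Bridge): payoffs 15, 33 → best response Bridge.
No profile is a mutual best response for all players.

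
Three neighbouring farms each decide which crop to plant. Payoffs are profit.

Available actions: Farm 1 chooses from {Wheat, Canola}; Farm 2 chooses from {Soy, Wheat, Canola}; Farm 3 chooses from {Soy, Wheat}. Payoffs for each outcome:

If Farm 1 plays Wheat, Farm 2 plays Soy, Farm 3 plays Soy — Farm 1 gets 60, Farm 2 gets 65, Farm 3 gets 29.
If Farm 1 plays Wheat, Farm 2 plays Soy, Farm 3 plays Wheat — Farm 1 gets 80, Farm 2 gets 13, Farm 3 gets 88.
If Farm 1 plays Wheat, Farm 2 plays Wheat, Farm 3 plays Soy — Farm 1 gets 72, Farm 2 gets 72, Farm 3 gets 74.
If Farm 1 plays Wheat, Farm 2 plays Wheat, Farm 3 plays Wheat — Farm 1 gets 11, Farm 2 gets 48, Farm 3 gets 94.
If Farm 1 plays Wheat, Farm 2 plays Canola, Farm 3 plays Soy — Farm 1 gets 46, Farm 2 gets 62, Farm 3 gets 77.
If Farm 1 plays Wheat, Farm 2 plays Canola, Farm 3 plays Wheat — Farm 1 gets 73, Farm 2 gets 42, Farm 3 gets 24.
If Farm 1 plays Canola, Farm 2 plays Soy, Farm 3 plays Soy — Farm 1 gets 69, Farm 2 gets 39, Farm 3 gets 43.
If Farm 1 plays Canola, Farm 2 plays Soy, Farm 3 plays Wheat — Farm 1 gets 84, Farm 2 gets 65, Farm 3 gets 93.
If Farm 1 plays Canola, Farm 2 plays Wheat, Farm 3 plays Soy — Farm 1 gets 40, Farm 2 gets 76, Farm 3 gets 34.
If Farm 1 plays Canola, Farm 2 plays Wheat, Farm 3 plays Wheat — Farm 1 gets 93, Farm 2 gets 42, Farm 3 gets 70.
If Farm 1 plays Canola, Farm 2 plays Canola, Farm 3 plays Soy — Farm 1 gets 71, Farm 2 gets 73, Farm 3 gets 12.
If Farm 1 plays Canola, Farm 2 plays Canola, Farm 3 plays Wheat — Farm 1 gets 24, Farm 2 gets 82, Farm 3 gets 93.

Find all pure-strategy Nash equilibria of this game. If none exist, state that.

Farm 1 against (Soy, Soy): payoffs 60, 69 → best response Canola.
Farm 1 against (Soy, Wheat): payoffs 80, 84 → best response Canola.
Farm 1 against (Wheat, Soy): payoffs 72, 40 → best response Wheat.
Farm 1 against (Wheat, Wheat): payoffs 11, 93 → best response Canola.
Farm 1 against (Canola, Soy): payoffs 46, 71 → best response Canola.
Farm 1 against (Canola, Wheat): payoffs 73, 24 → best response Wheat.
Farm 2 against (Wheat, Soy): payoffs 65, 72, 62 → best response Wheat.
Farm 2 against (Wheat, Wheat): payoffs 13, 48, 42 → best response Wheat.
Farm 2 against (Canola, Soy): payoffs 39, 76, 73 → best response Wheat.
Farm 2 against (Canola, Wheat): payoffs 65, 42, 82 → best response Canola.
Farm 3 against (Wheat, Soy): payoffs 29, 88 → best response Wheat.
Farm 3 against (Wheat, Wheat): payoffs 74, 94 → best response Wheat.
Farm 3 against (Wheat, Canola): payoffs 77, 24 → best response Soy.
Farm 3 against (Canola, Soy): payoffs 43, 93 → best response Wheat.
Farm 3 against (Canola, Wheat): payoffs 34, 70 → best response Wheat.
Farm 3 against (Canola, Canola): payoffs 12, 93 → best response Wheat.
No profile is a mutual best response for all players.

No pure-strategy Nash equilibrium.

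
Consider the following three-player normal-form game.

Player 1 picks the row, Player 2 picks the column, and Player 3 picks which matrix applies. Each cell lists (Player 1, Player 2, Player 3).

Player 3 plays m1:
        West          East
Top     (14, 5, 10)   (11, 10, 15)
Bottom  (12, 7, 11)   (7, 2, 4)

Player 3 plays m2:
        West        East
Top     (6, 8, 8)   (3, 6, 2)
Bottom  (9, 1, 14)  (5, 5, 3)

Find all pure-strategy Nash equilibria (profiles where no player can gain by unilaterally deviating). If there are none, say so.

The unique pure-strategy Nash equilibrium is (Top, East, m1).

For each player, find the best response to each opponent profile; mutual best responses are the pure NE.
Player 1 against (West, m1): payoffs 14, 12 → best response Top.
Player 1 against (West, m2): payoffs 6, 9 → best response Bottom.
Player 1 against (East, m1): payoffs 11, 7 → best response Top.
Player 1 against (East, m2): payoffs 3, 5 → best response Bottom.
Player 2 against (Top, m1): payoffs 5, 10 → best response East.
Player 2 against (Top, m2): payoffs 8, 6 → best response West.
Player 2 against (Bottom, m1): payoffs 7, 2 → best response West.
Player 2 against (Bottom, m2): payoffs 1, 5 → best response East.
Player 3 against (Top, West): payoffs 10, 8 → best response m1.
Player 3 against (Top, East): payoffs 15, 2 → best response m1.
Player 3 against (Bottom, West): payoffs 11, 14 → best response m2.
Player 3 against (Bottom, East): payoffs 4, 3 → best response m1.
Mutual best responses: (Top, East, m1).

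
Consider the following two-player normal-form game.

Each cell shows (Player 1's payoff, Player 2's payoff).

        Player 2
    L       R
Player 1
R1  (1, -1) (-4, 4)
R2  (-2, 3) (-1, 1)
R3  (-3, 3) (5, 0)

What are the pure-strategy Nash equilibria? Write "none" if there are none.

(R1, L): Player 2 can switch to R (-1 → 4). Not NE.
(R1, R): Player 1 can switch to R2 (-4 → -1). Not NE.
(R2, L): Player 1 can switch to R1 (-2 → 1). Not NE.
(R2, R): Player 1 can switch to R3 (-1 → 5). Not NE.
(R3, L): Player 1 can switch to R1 (-3 → 1). Not NE.
(R3, R): Player 2 can switch to L (0 → 3). Not NE.

No pure-strategy Nash equilibrium.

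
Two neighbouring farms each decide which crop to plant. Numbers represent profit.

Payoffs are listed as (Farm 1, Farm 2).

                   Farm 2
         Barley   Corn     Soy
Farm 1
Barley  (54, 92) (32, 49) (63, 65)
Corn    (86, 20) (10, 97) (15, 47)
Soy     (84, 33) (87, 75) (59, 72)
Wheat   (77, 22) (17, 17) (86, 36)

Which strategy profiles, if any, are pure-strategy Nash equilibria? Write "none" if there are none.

Pure-strategy Nash equilibria: (Soy, Corn) and (Wheat, Soy)

Farm 1 against Barley: payoffs 54, 86, 84, 77 → best response Corn.
Farm 1 against Corn: payoffs 32, 10, 87, 17 → best response Soy.
Farm 1 against Soy: payoffs 63, 15, 59, 86 → best response Wheat.
Farm 2 against Barley: payoffs 92, 49, 65 → best response Barley.
Farm 2 against Corn: payoffs 20, 97, 47 → best response Corn.
Farm 2 against Soy: payoffs 33, 75, 72 → best response Corn.
Farm 2 against Wheat: payoffs 22, 17, 36 → best response Soy.
Mutual best responses: (Soy, Corn); (Wheat, Soy).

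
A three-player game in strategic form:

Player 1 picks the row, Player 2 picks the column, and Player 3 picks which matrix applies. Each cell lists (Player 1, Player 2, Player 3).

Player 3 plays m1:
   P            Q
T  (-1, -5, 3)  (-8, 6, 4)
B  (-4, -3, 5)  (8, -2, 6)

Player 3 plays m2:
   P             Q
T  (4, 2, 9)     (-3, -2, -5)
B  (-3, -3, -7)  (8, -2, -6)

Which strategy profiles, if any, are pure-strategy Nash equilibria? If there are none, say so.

Mark each player's best response to every combination of opponents' strategies; a profile where every player is best-responding is a pure Nash equilibrium.
Player 1 against (P, m1): payoffs -1, -4 → best response T.
Player 1 against (P, m2): payoffs 4, -3 → best response T.
Player 1 against (Q, m1): payoffs -8, 8 → best response B.
Player 1 against (Q, m2): payoffs -3, 8 → best response B.
Player 2 against (T, m1): payoffs -5, 6 → best response Q.
Player 2 against (T, m2): payoffs 2, -2 → best response P.
Player 2 against (B, m1): payoffs -3, -2 → best response Q.
Player 2 against (B, m2): payoffs -3, -2 → best response Q.
Player 3 against (T, P): payoffs 3, 9 → best response m2.
Player 3 against (T, Q): payoffs 4, -5 → best response m1.
Player 3 against (B, P): payoffs 5, -7 → best response m1.
Player 3 against (B, Q): payoffs 6, -6 → best response m1.
Mutual best responses: (T, P, m2); (B, Q, m1).

The pure Nash equilibria are (T, P, m2), (B, Q, m1).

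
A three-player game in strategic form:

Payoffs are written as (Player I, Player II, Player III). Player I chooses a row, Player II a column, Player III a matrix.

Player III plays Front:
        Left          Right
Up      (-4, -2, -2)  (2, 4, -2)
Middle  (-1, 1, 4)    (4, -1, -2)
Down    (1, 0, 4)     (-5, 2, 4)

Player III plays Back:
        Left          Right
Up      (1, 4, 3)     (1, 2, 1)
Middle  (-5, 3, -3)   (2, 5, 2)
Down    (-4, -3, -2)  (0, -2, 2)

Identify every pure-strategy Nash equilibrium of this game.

(Up, Left, Back), (Middle, Right, Back)

For each strategy profile, look for a profitable unilateral deviation.
(Up, Left, Front): Player I can switch to Middle (-4 → -1). Not NE.
(Up, Left, Back): Player I gets 1, best alternative -4; Player II gets 4, best alternative 2; Player III gets 3, best alternative -2. No profitable deviation — NE.
(Up, Right, Front): Player I can switch to Middle (2 → 4). Not NE.
(Up, Right, Back): Player I can switch to Middle (1 → 2). Not NE.
(Middle, Left, Front): Player I can switch to Down (-1 → 1). Not NE.
(Middle, Left, Back): Player I can switch to Up (-5 → 1). Not NE.
(Middle, Right, Front): Player II can switch to Left (-1 → 1). Not NE.
(Middle, Right, Back): Player I gets 2, best alternative 1; Player II gets 5, best alternative 3; Player III gets 2, best alternative -2. No profitable deviation — NE.
(The remaining 4 profiles each have a profitable deviation by the same check.)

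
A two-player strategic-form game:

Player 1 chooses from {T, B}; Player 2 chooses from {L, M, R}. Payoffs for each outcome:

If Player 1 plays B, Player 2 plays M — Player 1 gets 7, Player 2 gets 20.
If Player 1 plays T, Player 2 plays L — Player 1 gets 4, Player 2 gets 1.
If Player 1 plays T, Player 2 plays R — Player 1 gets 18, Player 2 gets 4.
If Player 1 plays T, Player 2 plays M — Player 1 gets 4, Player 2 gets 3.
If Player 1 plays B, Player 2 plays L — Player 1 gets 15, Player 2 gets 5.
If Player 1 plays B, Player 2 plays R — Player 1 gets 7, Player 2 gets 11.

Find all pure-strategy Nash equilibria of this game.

Player 1 against L: payoffs 4, 15 → best response B.
Player 1 against M: payoffs 4, 7 → best response B.
Player 1 against R: payoffs 18, 7 → best response T.
Player 2 against T: payoffs 1, 3, 4 → best response R.
Player 2 against B: payoffs 5, 20, 11 → best response M.
Mutual best responses: (T, R); (B, M).

(T, R), (B, M)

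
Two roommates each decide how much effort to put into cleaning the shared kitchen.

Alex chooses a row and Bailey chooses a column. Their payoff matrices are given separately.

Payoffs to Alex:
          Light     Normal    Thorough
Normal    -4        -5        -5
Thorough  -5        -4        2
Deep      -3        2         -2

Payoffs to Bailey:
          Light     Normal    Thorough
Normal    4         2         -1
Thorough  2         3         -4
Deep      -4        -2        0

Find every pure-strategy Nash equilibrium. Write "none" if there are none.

This game has no pure Nash equilibrium.

Alex against Light: payoffs -4, -5, -3 → best response Deep.
Alex against Normal: payoffs -5, -4, 2 → best response Deep.
Alex against Thorough: payoffs -5, 2, -2 → best response Thorough.
Bailey against Normal: payoffs 4, 2, -1 → best response Light.
Bailey against Thorough: payoffs 2, 3, -4 → best response Normal.
Bailey against Deep: payoffs -4, -2, 0 → best response Thorough.
No profile is a mutual best response for all players.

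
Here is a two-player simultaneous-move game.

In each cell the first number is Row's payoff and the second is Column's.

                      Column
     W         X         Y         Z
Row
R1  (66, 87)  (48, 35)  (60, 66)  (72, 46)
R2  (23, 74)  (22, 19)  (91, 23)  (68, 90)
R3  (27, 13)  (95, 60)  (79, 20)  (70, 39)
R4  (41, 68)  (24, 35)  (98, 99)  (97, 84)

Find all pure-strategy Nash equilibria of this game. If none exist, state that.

Row against W: payoffs 66, 23, 27, 41 → best response R1.
Row against X: payoffs 48, 22, 95, 24 → best response R3.
Row against Y: payoffs 60, 91, 79, 98 → best response R4.
Row against Z: payoffs 72, 68, 70, 97 → best response R4.
Column against R1: payoffs 87, 35, 66, 46 → best response W.
Column against R2: payoffs 74, 19, 23, 90 → best response Z.
Column against R3: payoffs 13, 60, 20, 39 → best response X.
Column against R4: payoffs 68, 35, 99, 84 → best response Y.
Mutual best responses: (R1, W); (R3, X); (R4, Y).

The pure Nash equilibria are (R1, W), (R3, X), (R4, Y).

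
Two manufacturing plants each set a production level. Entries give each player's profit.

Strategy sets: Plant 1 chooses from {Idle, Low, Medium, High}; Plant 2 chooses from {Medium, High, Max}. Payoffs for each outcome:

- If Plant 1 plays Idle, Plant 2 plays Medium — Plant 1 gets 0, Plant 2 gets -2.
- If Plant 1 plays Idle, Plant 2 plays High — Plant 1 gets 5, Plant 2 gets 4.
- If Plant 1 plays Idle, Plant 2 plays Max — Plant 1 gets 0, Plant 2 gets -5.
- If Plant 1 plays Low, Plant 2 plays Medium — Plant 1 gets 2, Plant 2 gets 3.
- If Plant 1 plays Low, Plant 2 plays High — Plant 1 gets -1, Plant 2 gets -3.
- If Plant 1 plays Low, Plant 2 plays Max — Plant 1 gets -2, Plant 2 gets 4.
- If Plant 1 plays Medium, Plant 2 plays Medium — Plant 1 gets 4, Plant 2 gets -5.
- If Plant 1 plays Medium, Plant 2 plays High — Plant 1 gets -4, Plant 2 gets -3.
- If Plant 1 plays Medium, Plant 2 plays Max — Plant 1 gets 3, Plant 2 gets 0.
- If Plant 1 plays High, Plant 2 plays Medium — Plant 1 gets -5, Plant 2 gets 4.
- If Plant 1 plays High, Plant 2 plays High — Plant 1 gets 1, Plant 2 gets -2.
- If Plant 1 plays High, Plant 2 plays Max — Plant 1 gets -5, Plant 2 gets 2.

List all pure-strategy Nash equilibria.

The pure Nash equilibria are (Idle, High), (Medium, Max).

Check each profile: it is a Nash equilibrium iff no player can strictly gain by switching unilaterally.
(Idle, Medium): Plant 1 can switch to Low (0 → 2). Not NE.
(Idle, High): Plant 1 gets 5, best alternative 1; Plant 2 gets 4, best alternative -2. No profitable deviation — NE.
(Idle, Max): Plant 1 can switch to Medium (0 → 3). Not NE.
(Low, Medium): Plant 1 can switch to Medium (2 → 4). Not NE.
(Low, High): Plant 1 can switch to Idle (-1 → 5). Not NE.
(Low, Max): Plant 1 can switch to Idle (-2 → 0). Not NE.
(Medium, Medium): Plant 2 can switch to High (-5 → -3). Not NE.
(Medium, High): Plant 1 can switch to Idle (-4 → 5). Not NE.
(Medium, Max): Plant 1 gets 3, best alternative 0; Plant 2 gets 0, best alternative -3. No profitable deviation — NE.
(High, Medium): Plant 1 can switch to Idle (-5 → 0). Not NE.
(The remaining 2 profiles each have a profitable deviation by the same check.)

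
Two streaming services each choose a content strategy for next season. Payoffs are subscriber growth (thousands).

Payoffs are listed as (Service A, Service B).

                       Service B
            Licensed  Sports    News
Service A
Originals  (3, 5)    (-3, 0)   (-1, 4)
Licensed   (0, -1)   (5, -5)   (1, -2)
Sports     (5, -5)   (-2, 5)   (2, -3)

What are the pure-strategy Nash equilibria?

none

Check each profile: it is a Nash equilibrium iff no player can strictly gain by switching unilaterally.
(Originals, Licensed): Service A can switch to Sports (3 → 5). Not NE.
(Originals, Sports): Service A can switch to Licensed (-3 → 5). Not NE.
(Originals, News): Service A can switch to Licensed (-1 → 1). Not NE.
(Licensed, Licensed): Service A can switch to Originals (0 → 3). Not NE.
(Licensed, Sports): Service B can switch to Licensed (-5 → -1). Not NE.
(Licensed, News): Service A can switch to Sports (1 → 2). Not NE.
(Sports, Licensed): Service B can switch to Sports (-5 → 5). Not NE.
(Sports, Sports): Service A can switch to Licensed (-2 → 5). Not NE.
(The remaining 1 profile has a profitable deviation by the same check.)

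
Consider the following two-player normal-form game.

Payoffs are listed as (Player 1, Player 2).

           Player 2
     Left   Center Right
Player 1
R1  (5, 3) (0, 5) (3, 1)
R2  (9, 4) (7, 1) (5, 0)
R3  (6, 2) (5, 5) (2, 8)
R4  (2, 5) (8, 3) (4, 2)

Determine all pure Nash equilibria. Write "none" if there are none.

Pure NE: (R2, Left)

Mark each player's best response to every combination of opponents' strategies; a profile where every player is best-responding is a pure Nash equilibrium.
Player 1 against Left: payoffs 5, 9, 6, 2 → best response R2.
Player 1 against Center: payoffs 0, 7, 5, 8 → best response R4.
Player 1 against Right: payoffs 3, 5, 2, 4 → best response R2.
Player 2 against R1: payoffs 3, 5, 1 → best response Center.
Player 2 against R2: payoffs 4, 1, 0 → best response Left.
Player 2 against R3: payoffs 2, 5, 8 → best response Right.
Player 2 against R4: payoffs 5, 3, 2 → best response Left.
Mutual best responses: (R2, Left).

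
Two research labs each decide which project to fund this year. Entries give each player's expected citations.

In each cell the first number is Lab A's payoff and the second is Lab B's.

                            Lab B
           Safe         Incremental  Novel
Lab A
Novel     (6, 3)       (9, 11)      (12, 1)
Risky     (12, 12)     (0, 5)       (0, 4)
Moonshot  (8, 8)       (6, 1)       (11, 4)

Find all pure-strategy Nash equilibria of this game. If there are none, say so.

For each player, find the best response to each opponent profile; mutual best responses are the pure NE.
Lab A against Safe: payoffs 6, 12, 8 → best response Risky.
Lab A against Incremental: payoffs 9, 0, 6 → best response Novel.
Lab A against Novel: payoffs 12, 0, 11 → best response Novel.
Lab B against Novel: payoffs 3, 11, 1 → best response Incremental.
Lab B against Risky: payoffs 12, 5, 4 → best response Safe.
Lab B against Moonshot: payoffs 8, 1, 4 → best response Safe.
Mutual best responses: (Novel, Incremental); (Risky, Safe).

The pure Nash equilibria are (Novel, Incremental), (Risky, Safe).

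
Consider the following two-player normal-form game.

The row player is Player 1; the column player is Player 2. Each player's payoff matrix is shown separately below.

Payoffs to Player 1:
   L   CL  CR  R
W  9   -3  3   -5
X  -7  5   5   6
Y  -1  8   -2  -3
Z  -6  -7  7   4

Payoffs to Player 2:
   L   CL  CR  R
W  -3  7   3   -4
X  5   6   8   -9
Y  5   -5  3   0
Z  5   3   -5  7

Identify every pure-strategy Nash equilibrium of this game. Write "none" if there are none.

Player 1 against L: payoffs 9, -7, -1, -6 → best response W.
Player 1 against CL: payoffs -3, 5, 8, -7 → best response Y.
Player 1 against CR: payoffs 3, 5, -2, 7 → best response Z.
Player 1 against R: payoffs -5, 6, -3, 4 → best response X.
Player 2 against W: payoffs -3, 7, 3, -4 → best response CL.
Player 2 against X: payoffs 5, 6, 8, -9 → best response CR.
Player 2 against Y: payoffs 5, -5, 3, 0 → best response L.
Player 2 against Z: payoffs 5, 3, -5, 7 → best response R.
No profile is a mutual best response for all players.

There is no pure-strategy Nash equilibrium.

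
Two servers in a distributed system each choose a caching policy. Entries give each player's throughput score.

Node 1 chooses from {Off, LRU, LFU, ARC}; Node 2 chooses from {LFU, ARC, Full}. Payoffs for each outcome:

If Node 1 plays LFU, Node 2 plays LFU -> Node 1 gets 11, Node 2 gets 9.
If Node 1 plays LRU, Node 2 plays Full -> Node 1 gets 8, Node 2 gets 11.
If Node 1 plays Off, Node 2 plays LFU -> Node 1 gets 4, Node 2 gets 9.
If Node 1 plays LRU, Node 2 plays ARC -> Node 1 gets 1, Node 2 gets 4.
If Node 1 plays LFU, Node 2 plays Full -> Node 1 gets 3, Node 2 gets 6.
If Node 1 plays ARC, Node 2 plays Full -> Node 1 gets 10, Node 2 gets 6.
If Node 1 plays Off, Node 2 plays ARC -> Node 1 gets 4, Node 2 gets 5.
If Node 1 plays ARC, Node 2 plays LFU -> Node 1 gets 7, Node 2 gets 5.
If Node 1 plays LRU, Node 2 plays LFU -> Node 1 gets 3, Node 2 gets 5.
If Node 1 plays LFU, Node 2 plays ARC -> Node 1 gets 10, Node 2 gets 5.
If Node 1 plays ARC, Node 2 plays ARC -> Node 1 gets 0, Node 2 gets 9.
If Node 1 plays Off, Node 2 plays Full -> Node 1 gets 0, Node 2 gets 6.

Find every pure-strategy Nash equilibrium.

Node 1 against LFU: payoffs 4, 3, 11, 7 → best response LFU.
Node 1 against ARC: payoffs 4, 1, 10, 0 → best response LFU.
Node 1 against Full: payoffs 0, 8, 3, 10 → best response ARC.
Node 2 against Off: payoffs 9, 5, 6 → best response LFU.
Node 2 against LRU: payoffs 5, 4, 11 → best response Full.
Node 2 against LFU: payoffs 9, 5, 6 → best response LFU.
Node 2 against ARC: payoffs 5, 9, 6 → best response ARC.
Mutual best responses: (LFU, LFU).

Pure NE: (LFU, LFU)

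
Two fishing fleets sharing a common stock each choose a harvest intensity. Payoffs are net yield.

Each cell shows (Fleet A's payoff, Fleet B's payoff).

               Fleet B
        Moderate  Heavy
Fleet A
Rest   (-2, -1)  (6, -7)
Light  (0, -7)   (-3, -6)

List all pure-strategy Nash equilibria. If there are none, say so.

Fleet A against Moderate: payoffs -2, 0 → best response Light.
Fleet A against Heavy: payoffs 6, -3 → best response Rest.
Fleet B against Rest: payoffs -1, -7 → best response Moderate.
Fleet B against Light: payoffs -7, -6 → best response Heavy.
No profile is a mutual best response for all players.

This game has no pure Nash equilibrium.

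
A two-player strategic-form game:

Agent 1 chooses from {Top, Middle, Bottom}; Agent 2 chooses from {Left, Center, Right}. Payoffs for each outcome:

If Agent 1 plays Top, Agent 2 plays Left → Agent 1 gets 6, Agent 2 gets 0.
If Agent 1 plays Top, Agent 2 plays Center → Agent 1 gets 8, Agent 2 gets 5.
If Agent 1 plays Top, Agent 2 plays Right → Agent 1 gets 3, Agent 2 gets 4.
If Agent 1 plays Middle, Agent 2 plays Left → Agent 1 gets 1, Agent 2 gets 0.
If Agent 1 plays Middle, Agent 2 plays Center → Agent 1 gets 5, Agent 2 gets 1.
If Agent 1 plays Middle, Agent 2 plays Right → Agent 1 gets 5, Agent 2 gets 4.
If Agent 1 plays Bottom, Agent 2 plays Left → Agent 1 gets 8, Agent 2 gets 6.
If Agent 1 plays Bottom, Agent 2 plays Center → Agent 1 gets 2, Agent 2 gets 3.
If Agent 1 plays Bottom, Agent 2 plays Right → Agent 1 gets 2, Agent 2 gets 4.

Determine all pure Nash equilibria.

(Top, Center); (Middle, Right); (Bottom, Left)

(Top, Left): Agent 1 can switch to Bottom (6 → 8). Not NE.
(Top, Center): Agent 1 gets 8, best alternative 5; Agent 2 gets 5, best alternative 4. No profitable deviation — NE.
(Top, Right): Agent 1 can switch to Middle (3 → 5). Not NE.
(Middle, Left): Agent 1 can switch to Top (1 → 6). Not NE.
(Middle, Center): Agent 1 can switch to Top (5 → 8). Not NE.
(Middle, Right): Agent 1 gets 5, best alternative 3; Agent 2 gets 4, best alternative 1. No profitable deviation — NE.
(Bottom, Left): Agent 1 gets 8, best alternative 6; Agent 2 gets 6, best alternative 4. No profitable deviation — NE.
(Bottom, Center): Agent 1 can switch to Top (2 → 8). Not NE.
(Bottom, Right): Agent 1 can switch to Top (2 → 3). Not NE.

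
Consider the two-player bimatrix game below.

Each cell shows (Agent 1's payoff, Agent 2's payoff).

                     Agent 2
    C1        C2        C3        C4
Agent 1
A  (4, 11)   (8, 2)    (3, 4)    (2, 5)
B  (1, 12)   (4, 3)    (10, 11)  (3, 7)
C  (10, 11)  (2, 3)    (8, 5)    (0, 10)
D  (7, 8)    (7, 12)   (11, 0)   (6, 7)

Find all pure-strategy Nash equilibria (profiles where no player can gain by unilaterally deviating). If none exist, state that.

(C, C1)

For each player, find the best response to each opponent profile; mutual best responses are the pure NE.
Agent 1 against C1: payoffs 4, 1, 10, 7 → best response C.
Agent 1 against C2: payoffs 8, 4, 2, 7 → best response A.
Agent 1 against C3: payoffs 3, 10, 8, 11 → best response D.
Agent 1 against C4: payoffs 2, 3, 0, 6 → best response D.
Agent 2 against A: payoffs 11, 2, 4, 5 → best response C1.
Agent 2 against B: payoffs 12, 3, 11, 7 → best response C1.
Agent 2 against C: payoffs 11, 3, 5, 10 → best response C1.
Agent 2 against D: payoffs 8, 12, 0, 7 → best response C2.
Mutual best responses: (C, C1).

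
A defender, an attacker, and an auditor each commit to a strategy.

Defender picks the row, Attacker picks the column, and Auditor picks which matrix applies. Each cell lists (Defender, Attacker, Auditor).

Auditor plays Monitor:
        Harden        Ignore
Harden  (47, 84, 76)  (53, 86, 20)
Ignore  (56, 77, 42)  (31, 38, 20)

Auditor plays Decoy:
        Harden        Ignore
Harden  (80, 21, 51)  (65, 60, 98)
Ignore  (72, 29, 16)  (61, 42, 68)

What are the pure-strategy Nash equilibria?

(Harden, Ignore, Decoy), (Ignore, Harden, Monitor)

Defender against (Harden, Monitor): payoffs 47, 56 → best response Ignore.
Defender against (Harden, Decoy): payoffs 80, 72 → best response Harden.
Defender against (Ignore, Monitor): payoffs 53, 31 → best response Harden.
Defender against (Ignore, Decoy): payoffs 65, 61 → best response Harden.
Attacker against (Harden, Monitor): payoffs 84, 86 → best response Ignore.
Attacker against (Harden, Decoy): payoffs 21, 60 → best response Ignore.
Attacker against (Ignore, Monitor): payoffs 77, 38 → best response Harden.
Attacker against (Ignore, Decoy): payoffs 29, 42 → best response Ignore.
Auditor against (Harden, Harden): payoffs 76, 51 → best response Monitor.
Auditor against (Harden, Ignore): payoffs 20, 98 → best response Decoy.
Auditor against (Ignore, Harden): payoffs 42, 16 → best response Monitor.
Auditor against (Ignore, Ignore): payoffs 20, 68 → best response Decoy.
Mutual best responses: (Harden, Ignore, Decoy); (Ignore, Harden, Monitor).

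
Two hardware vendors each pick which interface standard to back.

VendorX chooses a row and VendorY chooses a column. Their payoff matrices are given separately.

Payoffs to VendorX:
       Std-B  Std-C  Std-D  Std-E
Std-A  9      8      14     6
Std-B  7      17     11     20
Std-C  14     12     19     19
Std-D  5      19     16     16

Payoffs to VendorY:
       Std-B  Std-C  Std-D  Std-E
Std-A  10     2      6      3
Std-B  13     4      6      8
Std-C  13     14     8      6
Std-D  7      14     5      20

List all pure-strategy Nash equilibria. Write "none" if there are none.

For each strategy profile, look for a profitable unilateral deviation.
(Std-A, Std-B): VendorX can switch to Std-C (9 → 14). Not NE.
(Std-A, Std-C): VendorX can switch to Std-B (8 → 17). Not NE.
(Std-A, Std-D): VendorX can switch to Std-C (14 → 19). Not NE.
(Std-A, Std-E): VendorX can switch to Std-B (6 → 20). Not NE.
(Std-B, Std-B): VendorX can switch to Std-A (7 → 9). Not NE.
(Std-B, Std-C): VendorX can switch to Std-D (17 → 19). Not NE.
(Std-B, Std-D): VendorX can switch to Std-A (11 → 14). Not NE.
(Std-B, Std-E): VendorY can switch to Std-B (8 → 13). Not NE.
(The remaining 8 profiles each have a profitable deviation by the same check.)

No pure-strategy Nash equilibrium.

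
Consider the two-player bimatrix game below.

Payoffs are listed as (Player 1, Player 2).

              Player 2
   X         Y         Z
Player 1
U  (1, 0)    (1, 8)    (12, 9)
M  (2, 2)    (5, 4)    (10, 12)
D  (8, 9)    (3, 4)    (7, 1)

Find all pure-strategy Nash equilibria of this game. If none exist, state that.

(U, X): Player 1 can switch to M (1 → 2). Not NE.
(U, Y): Player 1 can switch to M (1 → 5). Not NE.
(U, Z): Player 1 gets 12, best alternative 10; Player 2 gets 9, best alternative 8. No profitable deviation — NE.
(M, X): Player 1 can switch to D (2 → 8). Not NE.
(M, Y): Player 2 can switch to Z (4 → 12). Not NE.
(M, Z): Player 1 can switch to U (10 → 12). Not NE.
(D, X): Player 1 gets 8, best alternative 2; Player 2 gets 9, best alternative 4. No profitable deviation — NE.
(D, Y): Player 1 can switch to M (3 → 5). Not NE.
(D, Z): Player 1 can switch to U (7 → 12). Not NE.

Pure-strategy Nash equilibria: (U, Z); (D, X)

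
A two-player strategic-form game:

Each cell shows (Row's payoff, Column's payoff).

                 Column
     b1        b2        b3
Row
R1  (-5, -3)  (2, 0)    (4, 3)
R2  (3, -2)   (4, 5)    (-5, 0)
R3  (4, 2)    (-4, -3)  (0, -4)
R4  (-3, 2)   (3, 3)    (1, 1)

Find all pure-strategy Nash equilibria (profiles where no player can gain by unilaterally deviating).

Row against b1: payoffs -5, 3, 4, -3 → best response R3.
Row against b2: payoffs 2, 4, -4, 3 → best response R2.
Row against b3: payoffs 4, -5, 0, 1 → best response R1.
Column against R1: payoffs -3, 0, 3 → best response b3.
Column against R2: payoffs -2, 5, 0 → best response b2.
Column against R3: payoffs 2, -3, -4 → best response b1.
Column against R4: payoffs 2, 3, 1 → best response b2.
Mutual best responses: (R1, b3); (R2, b2); (R3, b1).

Pure-strategy Nash equilibria: (R1, b3), (R2, b2), (R3, b1)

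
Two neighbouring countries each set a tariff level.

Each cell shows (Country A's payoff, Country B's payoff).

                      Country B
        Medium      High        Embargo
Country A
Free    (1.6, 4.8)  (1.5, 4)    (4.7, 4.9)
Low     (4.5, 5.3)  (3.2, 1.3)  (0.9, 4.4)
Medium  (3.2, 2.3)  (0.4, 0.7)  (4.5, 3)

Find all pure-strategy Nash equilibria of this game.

Country A against Medium: payoffs 1.6, 4.5, 3.2 → best response Low.
Country A against High: payoffs 1.5, 3.2, 0.4 → best response Low.
Country A against Embargo: payoffs 4.7, 0.9, 4.5 → best response Free.
Country B against Free: payoffs 4.8, 4, 4.9 → best response Embargo.
Country B against Low: payoffs 5.3, 1.3, 4.4 → best response Medium.
Country B against Medium: payoffs 2.3, 0.7, 3 → best response Embargo.
Mutual best responses: (Free, Embargo); (Low, Medium).

The pure Nash equilibria are (Free, Embargo); (Low, Medium).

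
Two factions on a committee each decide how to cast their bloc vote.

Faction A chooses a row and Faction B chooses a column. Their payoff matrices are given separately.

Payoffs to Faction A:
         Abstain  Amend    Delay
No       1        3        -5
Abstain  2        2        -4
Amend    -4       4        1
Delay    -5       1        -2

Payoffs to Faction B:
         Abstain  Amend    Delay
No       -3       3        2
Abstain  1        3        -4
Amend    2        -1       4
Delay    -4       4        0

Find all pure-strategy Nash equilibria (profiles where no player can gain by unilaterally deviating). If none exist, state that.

Pure NE: (Amend, Delay)

Faction A against Abstain: payoffs 1, 2, -4, -5 → best response Abstain.
Faction A against Amend: payoffs 3, 2, 4, 1 → best response Amend.
Faction A against Delay: payoffs -5, -4, 1, -2 → best response Amend.
Faction B against No: payoffs -3, 3, 2 → best response Amend.
Faction B against Abstain: payoffs 1, 3, -4 → best response Amend.
Faction B against Amend: payoffs 2, -1, 4 → best response Delay.
Faction B against Delay: payoffs -4, 4, 0 → best response Amend.
Mutual best responses: (Amend, Delay).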